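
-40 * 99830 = -3993200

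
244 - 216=28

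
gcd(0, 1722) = 1722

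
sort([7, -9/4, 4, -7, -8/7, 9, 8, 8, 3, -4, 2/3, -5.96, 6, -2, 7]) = [-7, -5.96, -4, -9/4, -2, -8/7, 2/3, 3, 4, 6, 7, 7, 8, 8, 9]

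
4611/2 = 2305+1/2 = 2305.50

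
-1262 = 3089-4351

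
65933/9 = 7325 + 8/9 ≈ 7325.89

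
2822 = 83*34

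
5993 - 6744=-751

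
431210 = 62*6955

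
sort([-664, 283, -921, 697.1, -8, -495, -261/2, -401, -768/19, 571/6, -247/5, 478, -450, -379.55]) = [-921, -664, -495, -450, -401, -379.55, -261/2, -247/5, -768/19, -8, 571/6, 283, 478, 697.1]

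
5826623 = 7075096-1248473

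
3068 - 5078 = -2010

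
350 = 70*5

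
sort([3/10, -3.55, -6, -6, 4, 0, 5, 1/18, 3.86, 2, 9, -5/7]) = [-6, -6, -3.55, -5/7, 0, 1/18, 3/10, 2, 3.86, 4, 5, 9]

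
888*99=87912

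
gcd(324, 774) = 18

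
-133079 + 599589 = 466510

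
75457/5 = 15091 + 2/5 = 15091.40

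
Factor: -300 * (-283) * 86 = 2^3 * 3^1 * 5^2 * 43^1 * 283^1 = 7301400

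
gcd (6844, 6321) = 1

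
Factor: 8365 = 5^1 * 7^1 * 239^1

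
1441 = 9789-8348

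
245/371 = 35/53≈0.660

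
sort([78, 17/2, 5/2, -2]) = [-2, 5/2, 17/2, 78]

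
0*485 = 0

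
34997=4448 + 30549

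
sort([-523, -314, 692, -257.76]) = [-523, -314, -257.76, 692]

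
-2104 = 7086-9190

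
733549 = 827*887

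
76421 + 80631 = 157052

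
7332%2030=1242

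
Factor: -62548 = -1 * 2^2 * 19^1 * 823^1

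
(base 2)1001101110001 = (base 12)2a69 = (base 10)4977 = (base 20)c8h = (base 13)235b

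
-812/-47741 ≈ 0.0170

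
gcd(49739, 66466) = 1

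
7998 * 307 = 2455386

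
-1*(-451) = 451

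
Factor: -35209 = -1*137^1*257^1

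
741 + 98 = 839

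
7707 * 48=369936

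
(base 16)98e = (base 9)3317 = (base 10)2446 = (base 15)ad1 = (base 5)34241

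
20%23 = 20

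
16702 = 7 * 2386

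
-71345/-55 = 1297 + 2/11 ≈ 1297.18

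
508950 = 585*870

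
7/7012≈0.000998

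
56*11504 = 644224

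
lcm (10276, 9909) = 277452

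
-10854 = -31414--20560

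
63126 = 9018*7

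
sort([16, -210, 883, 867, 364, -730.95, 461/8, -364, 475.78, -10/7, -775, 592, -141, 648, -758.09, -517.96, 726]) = [-775, -758.09, -730.95, -517.96, -364, -210, -141, -10/7, 16, 461/8, 364, 475.78, 592, 648, 726, 867, 883]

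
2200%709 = 73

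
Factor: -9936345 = -1*3^1*5^1*23^1*83^1*347^1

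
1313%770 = 543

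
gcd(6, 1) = 1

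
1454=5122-3668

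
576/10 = 57+3/5 = 57.60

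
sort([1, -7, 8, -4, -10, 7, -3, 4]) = [-10, -7, -4, -3, 1, 4, 7, 8]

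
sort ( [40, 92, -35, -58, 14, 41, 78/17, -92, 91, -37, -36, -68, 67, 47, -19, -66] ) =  [-92, -68, -66, -58, -37, -36, -35, -19, 78/17, 14, 40, 41, 47, 67, 91, 92] 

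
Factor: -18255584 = -1*2^5*570487^1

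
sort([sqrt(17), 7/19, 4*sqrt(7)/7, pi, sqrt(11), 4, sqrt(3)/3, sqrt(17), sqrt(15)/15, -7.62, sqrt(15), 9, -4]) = [-7.62, -4, sqrt(15)/15, 7/19, sqrt(3)/3, 4*sqrt(7)/7, pi, sqrt(11), sqrt(15), 4, sqrt(17), sqrt(17), 9]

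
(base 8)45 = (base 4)211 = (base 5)122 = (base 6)101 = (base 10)37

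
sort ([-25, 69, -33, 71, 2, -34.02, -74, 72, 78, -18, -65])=[-74, -65, -34.02, -33, -25, -18, 2, 69, 71, 72, 78]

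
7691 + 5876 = 13567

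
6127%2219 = 1689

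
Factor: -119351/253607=-1*41^2*71^1*253607^(-1)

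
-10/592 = -5/296 ≈ -0.0169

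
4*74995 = 299980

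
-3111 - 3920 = -7031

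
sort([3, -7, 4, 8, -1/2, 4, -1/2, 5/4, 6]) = [-7, -1/2, -1/2, 5/4, 3, 4, 4, 6, 8]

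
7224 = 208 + 7016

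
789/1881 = 263/627 ≈ 0.419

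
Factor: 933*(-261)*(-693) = 3^5*7^1*11^1*29^1*311^1 = 168754509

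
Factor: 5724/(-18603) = -1*2^2*13^(-1) = -4/13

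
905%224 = 9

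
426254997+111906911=538161908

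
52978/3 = 17659 + 1/3 ≈ 17659.33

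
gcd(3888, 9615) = 3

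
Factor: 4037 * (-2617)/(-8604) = 2^(-2) * 3^(-2) * 11^1 * 239^(-1) * 367^1 * 2617^1 = 10564829/8604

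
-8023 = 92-8115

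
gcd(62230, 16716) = 14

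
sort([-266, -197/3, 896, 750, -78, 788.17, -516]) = [-516, -266, -78, -197/3, 750, 788.17, 896]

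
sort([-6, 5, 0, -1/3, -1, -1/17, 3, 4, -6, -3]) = [-6, -6, -3, -1, -1/3, -1/17, 0, 3, 4, 5]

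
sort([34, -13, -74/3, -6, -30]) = [-30, -74/3, -13, -6, 34]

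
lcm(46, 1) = 46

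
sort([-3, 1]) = [-3, 1]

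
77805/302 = 257+191/302 ≈ 257.63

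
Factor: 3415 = 5^1*683^1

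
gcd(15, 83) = 1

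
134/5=26 + 4/5=26.80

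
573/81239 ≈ 0.00705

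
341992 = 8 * 42749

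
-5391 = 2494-7885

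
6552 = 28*234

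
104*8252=858208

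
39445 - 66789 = -27344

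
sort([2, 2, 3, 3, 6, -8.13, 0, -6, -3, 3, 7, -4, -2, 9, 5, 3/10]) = [-8.13, -6, -4, -3, -2, 0, 3/10, 2, 2, 3, 3, 3, 5, 6, 7, 9]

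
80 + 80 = 160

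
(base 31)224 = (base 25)34d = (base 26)2oc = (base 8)3704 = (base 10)1988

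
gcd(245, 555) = 5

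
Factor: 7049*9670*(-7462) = -1*2^2*5^1*7^2*13^1*19^1*41^1*53^1*967^1 = -508638499460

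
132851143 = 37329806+95521337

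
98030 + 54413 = 152443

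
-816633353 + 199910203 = -616723150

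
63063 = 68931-5868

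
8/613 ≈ 0.0131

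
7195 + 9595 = 16790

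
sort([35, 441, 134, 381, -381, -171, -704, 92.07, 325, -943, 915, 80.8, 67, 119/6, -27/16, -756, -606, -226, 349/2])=[-943, -756, -704, -606, -381, -226, -171, -27/16, 119/6, 35, 67, 80.8, 92.07, 134, 349/2, 325, 381, 441, 915]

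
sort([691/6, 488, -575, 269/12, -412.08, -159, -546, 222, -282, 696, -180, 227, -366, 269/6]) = [-575, -546, -412.08, -366, -282, -180, -159, 269/12, 269/6, 691/6, 222, 227, 488, 696]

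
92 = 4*23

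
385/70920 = 77/14184 ≈ 0.00543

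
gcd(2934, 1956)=978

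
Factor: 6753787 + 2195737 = 2^2*2237381^1 = 8949524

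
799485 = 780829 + 18656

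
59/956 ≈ 0.0617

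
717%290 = 137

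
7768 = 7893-125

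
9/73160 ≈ 0.000123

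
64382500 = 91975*700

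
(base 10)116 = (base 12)98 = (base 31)3n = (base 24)4k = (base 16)74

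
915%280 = 75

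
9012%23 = 19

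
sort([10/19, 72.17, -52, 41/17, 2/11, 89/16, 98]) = [-52, 2/11, 10/19, 41/17, 89/16, 72.17, 98]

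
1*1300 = 1300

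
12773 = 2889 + 9884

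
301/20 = 15 + 1/20 = 15.05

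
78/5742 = 13/957 ≈ 0.0136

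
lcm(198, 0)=0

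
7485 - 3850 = 3635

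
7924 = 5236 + 2688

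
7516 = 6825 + 691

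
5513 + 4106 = 9619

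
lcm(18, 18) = 18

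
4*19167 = 76668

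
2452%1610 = 842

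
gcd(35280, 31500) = 1260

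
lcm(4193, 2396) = 16772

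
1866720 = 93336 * 20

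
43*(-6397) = -275071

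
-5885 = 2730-8615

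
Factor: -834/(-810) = 3^(-3)*5^(-1)*139^1 = 139/135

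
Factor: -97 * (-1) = 97^1 = 97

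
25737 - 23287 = 2450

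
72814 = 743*98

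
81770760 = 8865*9224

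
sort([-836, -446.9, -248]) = [-836, -446.9, -248]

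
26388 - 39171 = -12783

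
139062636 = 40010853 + 99051783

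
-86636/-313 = 276 + 248/313≈276.79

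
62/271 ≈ 0.229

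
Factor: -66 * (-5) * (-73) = -1 * 2^1 * 3^1 * 5^1 * 11^1 * 73^1 = -24090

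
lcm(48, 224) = 672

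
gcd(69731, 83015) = 1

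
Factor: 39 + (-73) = -1*2^1*17^1 = -34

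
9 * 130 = 1170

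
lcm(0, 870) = 0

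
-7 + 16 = 9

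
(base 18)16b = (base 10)443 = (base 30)en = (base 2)110111011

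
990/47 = 21 + 3/47 ≈ 21.06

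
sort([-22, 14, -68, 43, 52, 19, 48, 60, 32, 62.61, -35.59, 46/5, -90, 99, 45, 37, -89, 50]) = [-90, -89, -68, -35.59, -22, 46/5, 14, 19, 32, 37, 43, 45, 48, 50, 52, 60, 62.61, 99]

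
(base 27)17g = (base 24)1em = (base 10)934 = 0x3a6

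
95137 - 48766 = 46371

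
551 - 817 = -266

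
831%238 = 117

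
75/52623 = 25/17541 ≈ 0.00143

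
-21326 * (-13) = 277238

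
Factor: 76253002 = 2^1*7^1*383^1*14221^1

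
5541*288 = 1595808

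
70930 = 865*82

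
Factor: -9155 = -1*5^1*1831^1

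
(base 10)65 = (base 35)1u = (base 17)3e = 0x41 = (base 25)2f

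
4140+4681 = 8821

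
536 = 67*8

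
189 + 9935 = 10124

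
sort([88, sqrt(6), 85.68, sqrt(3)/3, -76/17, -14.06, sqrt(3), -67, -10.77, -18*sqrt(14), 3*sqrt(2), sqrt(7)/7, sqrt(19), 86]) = [-18*sqrt(14), -67, -14.06, -10.77, -76/17, sqrt(7)/7, sqrt(3)/3, sqrt(3), sqrt(6), 3*sqrt(2), sqrt(19), 85.68, 86, 88]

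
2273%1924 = 349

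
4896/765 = 32/5 = 6.40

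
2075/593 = 3 + 296/593 ≈ 3.50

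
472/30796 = 118/7699≈0.0153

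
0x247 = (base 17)205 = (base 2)1001000111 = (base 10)583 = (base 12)407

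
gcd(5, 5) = 5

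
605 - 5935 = -5330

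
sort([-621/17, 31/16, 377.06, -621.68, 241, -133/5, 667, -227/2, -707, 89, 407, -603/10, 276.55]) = [-707, -621.68, -227/2, -603/10, -621/17, -133/5, 31/16, 89, 241, 276.55, 377.06, 407, 667]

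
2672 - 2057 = 615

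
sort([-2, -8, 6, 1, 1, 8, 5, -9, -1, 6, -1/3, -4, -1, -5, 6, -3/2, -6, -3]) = [-9, -8, -6, -5, -4, -3, -2, -3/2, -1, -1, -1/3, 1, 1, 5, 6, 6, 6, 8]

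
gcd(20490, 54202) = 2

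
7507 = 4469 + 3038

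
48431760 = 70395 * 688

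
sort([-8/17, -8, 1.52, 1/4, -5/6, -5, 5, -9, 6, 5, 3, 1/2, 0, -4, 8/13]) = [-9, -8, -5, -4, -5/6, -8/17, 0, 1/4, 1/2, 8/13, 1.52, 3, 5, 5, 6]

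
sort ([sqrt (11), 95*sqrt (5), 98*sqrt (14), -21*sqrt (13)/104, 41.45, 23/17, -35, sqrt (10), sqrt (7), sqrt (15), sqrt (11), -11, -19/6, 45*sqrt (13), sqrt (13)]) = [-35, -11, -19/6, -21*sqrt (13)/104, 23/17, sqrt (7), sqrt (10), sqrt (11), sqrt (11), sqrt (13), sqrt (15), 41.45, 45*sqrt (13), 95*sqrt (5), 98*sqrt (14)]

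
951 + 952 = 1903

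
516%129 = 0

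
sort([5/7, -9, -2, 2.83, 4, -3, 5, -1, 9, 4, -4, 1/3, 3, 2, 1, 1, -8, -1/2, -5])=[-9, -8, -5, -4, -3, -2, -1, -1/2, 1/3, 5/7, 1, 1, 2, 2.83, 3, 4, 4, 5, 9]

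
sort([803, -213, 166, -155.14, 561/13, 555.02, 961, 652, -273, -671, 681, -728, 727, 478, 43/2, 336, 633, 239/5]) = [-728, -671, -273, -213, -155.14, 43/2, 561/13, 239/5, 166, 336, 478, 555.02, 633, 652, 681, 727, 803, 961]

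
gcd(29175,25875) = 75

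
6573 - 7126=-553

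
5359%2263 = 833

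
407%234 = 173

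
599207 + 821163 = 1420370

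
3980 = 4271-291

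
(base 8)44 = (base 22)1e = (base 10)36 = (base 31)15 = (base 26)1a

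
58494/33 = 19498/11 ≈ 1772.55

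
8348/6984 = 2087/1746≈1.20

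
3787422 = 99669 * 38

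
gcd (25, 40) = 5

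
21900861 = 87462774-65561913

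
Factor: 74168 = 2^3*73^1*127^1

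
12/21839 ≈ 0.000549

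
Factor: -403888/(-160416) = 2^(-1)*3^(-2)*557^(-1)*25243^1 = 25243/10026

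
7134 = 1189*6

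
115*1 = 115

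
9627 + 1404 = 11031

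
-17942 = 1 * (-17942)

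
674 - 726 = -52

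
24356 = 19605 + 4751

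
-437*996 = -435252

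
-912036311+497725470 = -414310841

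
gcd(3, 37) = 1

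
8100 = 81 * 100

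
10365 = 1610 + 8755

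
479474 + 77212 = 556686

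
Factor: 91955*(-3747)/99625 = -1*3^1*5^(-2)*53^1*347^1*797^(-1)*1249^1 = -68911077/19925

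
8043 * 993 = 7986699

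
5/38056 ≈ 0.000131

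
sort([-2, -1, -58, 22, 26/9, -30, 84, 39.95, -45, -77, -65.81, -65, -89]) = [-89, -77, -65.81, -65, -58, -45, -30, -2, -1, 26/9, 22, 39.95, 84]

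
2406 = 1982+424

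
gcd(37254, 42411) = 3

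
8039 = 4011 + 4028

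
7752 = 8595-843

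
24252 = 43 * 564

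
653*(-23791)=-15535523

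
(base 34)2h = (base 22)3j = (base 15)5a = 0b1010101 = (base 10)85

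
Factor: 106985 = 5^1 * 21397^1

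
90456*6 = 542736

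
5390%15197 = 5390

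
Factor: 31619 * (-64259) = -1 * 7^1 * 13^1 * 4517^1 * 4943^1 = -2031805321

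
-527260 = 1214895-1742155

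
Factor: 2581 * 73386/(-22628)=-1 * 2^(-1) * 3^5 * 29^1 * 89^1 * 151^1 * 5657^(-1)=-94704633/11314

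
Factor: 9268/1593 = 2^2*3^ (-3)*7^1*59^ (-1)*331^1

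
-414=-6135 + 5721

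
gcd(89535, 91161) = 3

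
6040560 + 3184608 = 9225168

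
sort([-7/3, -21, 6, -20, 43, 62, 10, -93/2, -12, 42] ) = [-93/2, -21, -20, -12, -7/3, 6, 10, 42, 43, 62] 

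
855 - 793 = 62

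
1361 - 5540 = -4179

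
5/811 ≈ 0.00617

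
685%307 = 71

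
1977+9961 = 11938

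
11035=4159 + 6876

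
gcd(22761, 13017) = 3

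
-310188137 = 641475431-951663568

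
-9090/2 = -4545 = -4545.00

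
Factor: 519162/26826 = 7^1*17^(-1)*47^1 = 329/17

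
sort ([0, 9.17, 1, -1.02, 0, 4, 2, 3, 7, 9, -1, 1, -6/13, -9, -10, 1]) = [-10, -9, -1.02, -1, -6/13, 0, 0, 1, 1, 1, 2, 3, 4, 7, 9, 9.17]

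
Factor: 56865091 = 3631^1 * 15661^1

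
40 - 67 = -27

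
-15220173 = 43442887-58663060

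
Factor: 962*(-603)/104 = -1*2^(-2)*3^2*37^1*67^1 = -22311/4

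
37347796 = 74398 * 502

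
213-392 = -179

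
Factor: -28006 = -1 * 2^1 * 11^1 * 19^1 * 67^1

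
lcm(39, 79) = 3081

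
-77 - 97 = -174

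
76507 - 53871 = 22636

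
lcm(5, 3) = 15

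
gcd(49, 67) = 1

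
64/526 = 32/263 ≈ 0.122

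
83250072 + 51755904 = 135005976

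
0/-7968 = 0 = 0.00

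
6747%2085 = 492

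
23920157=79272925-55352768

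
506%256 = 250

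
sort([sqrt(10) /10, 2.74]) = [sqrt(10) /10, 2.74]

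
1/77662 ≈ 0.0000129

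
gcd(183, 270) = 3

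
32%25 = 7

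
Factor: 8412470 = 2^1*5^1*11^1*31^1*2467^1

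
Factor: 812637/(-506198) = -1 * 2^(-1) * 3^2 * 11^(-1) * 19^(-1) * 173^(-1) * 12899^1 = -116091/72314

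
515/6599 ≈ 0.0780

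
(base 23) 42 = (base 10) 94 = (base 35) 2o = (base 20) 4e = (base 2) 1011110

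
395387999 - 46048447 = 349339552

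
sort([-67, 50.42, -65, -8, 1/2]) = [-67, -65, -8, 1/2, 50.42]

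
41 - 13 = 28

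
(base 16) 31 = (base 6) 121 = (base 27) 1m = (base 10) 49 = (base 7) 100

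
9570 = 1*9570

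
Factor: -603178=-1 * 2^1 * 191^1 * 1579^1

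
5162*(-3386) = -17478532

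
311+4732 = 5043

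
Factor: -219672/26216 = -1 * 3^5 * 29^(-1) = -243/29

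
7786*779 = 6065294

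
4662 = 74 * 63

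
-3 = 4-7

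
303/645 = 101/215≈0.470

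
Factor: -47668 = -1*2^2*17^1*701^1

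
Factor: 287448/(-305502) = -1*2^2*7^1*29^1*863^(-1) = -812/863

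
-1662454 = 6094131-7756585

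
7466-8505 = -1039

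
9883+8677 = 18560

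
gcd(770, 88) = 22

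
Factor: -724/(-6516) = 3^(-2) = 1/9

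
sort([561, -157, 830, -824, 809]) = [-824, -157, 561, 809, 830]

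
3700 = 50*74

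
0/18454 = 0 = 0.00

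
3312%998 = 318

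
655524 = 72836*9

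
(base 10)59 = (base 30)1t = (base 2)111011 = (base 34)1p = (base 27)25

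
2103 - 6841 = -4738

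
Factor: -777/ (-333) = 3^ (-1) * 7^1 = 7/3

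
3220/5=644=644.00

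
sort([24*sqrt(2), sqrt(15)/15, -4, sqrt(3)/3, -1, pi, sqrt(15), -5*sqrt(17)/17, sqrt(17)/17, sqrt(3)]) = [-4, -5*sqrt(17)/17, -1, sqrt(17)/17, sqrt(15)/15, sqrt(3)/3, sqrt(3), pi, sqrt(15), 24*sqrt(2)]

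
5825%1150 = 75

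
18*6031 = 108558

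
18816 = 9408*2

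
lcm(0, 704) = 0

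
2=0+2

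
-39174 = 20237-59411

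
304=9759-9455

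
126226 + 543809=670035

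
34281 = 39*879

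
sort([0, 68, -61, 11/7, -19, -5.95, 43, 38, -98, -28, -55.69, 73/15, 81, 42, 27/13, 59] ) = [-98, -61, -55.69, -28, -19, -5.95, 0, 11/7, 27/13, 73/15, 38, 42, 43, 59, 68, 81] 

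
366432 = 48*7634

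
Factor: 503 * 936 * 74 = 2^4 * 3^2 * 13^1 * 37^1 * 503^1 = 34839792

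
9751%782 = 367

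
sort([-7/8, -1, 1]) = [-1, -7/8, 1]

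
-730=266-996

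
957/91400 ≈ 0.0105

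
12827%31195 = 12827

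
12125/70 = 173 + 3/14 ≈ 173.21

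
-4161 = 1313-5474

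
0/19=0=0.00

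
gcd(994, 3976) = 994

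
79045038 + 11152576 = 90197614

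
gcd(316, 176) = 4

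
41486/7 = 5926+4/7 ≈ 5926.57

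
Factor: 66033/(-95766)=-1*2^(-1)*3^1*23^1*29^1*1451^(-1)=-2001/2902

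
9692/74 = 4846/37 ≈ 130.97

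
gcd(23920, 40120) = 40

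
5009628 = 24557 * 204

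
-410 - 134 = -544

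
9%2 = 1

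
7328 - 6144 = 1184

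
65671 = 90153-24482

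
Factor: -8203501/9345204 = -1*2^(-2)*3^(-2)*11^(-1)*223^1*23599^(-1)*36787^1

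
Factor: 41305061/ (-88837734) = -1*2^ (-1)*3^ (-1)*7^1*37^1*41^ (-1)*101^1*239^ (-1)*1511^ (-1)*1579^1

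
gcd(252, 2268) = 252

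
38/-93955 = -2/4945 ≈ -0.000404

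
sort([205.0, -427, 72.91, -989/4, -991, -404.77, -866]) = [-991, -866, -427, -404.77, -989/4, 72.91, 205.0]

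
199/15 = 13 + 4/15 ≈ 13.27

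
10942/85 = 128+62/85 ≈ 128.73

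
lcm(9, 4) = 36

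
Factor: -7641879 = -1*3^1*7^1*103^1*3533^1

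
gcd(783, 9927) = 9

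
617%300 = 17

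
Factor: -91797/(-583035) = 5^(-1) * 37^1 * 47^(-1) = 37/235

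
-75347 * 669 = -50407143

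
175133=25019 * 7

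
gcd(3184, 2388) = 796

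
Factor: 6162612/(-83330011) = -1*2^2*3^1*19^1*73^(-1)*151^1*179^1*1141507^(-1)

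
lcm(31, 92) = 2852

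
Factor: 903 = 3^1 * 7^1 * 43^1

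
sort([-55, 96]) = [-55, 96]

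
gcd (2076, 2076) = 2076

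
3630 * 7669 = 27838470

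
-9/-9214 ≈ 0.000977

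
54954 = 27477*2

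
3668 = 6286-2618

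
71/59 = 1 + 12/59 ≈ 1.20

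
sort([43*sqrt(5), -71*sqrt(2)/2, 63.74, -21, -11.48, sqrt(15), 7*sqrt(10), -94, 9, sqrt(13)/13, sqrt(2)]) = [-94, -71*sqrt(2)/2, -21, -11.48, sqrt(13)/13, sqrt(2), sqrt(15), 9, 7*sqrt(10), 63.74, 43*sqrt(5)]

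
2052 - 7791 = -5739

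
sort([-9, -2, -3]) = [-9, -3, -2]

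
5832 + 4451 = 10283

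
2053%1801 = 252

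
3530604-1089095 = 2441509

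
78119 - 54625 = 23494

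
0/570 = 0 = 0.00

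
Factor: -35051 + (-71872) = -1 * 3^1 * 29^1 * 1229^1 = -106923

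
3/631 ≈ 0.00475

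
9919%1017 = 766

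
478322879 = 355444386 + 122878493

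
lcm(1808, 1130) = 9040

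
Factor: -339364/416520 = -1*2^(-1)*3^(-2)*5^(-1)*13^(-1)*37^1*89^(-1)*2293^1 = -84841/104130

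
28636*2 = 57272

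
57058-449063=-392005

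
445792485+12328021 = 458120506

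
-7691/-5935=1+1756/5935 ≈ 1.30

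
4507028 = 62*72694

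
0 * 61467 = 0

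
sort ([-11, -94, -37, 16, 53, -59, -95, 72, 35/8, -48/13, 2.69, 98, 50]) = [-95, -94, -59, -37, -11, -48/13, 2.69, 35/8, 16, 50, 53, 72, 98]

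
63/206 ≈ 0.306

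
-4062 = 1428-5490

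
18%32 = 18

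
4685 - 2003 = 2682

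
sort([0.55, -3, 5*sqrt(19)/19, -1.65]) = [-3, -1.65, 0.55, 5*sqrt(19)/19]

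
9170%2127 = 662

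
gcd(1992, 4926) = 6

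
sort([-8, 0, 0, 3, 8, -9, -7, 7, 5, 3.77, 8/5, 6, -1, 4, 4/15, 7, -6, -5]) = [-9, -8, -7, -6, -5, -1, 0, 0, 4/15, 8/5, 3, 3.77, 4, 5, 6, 7, 7, 8]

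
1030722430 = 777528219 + 253194211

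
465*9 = 4185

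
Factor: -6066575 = -1 * 5^2 * 227^1 * 1069^1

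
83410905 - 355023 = 83055882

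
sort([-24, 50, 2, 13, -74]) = [-74, -24, 2, 13, 50]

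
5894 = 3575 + 2319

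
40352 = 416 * 97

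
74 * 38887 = 2877638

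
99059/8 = 12382 + 3/8 ≈ 12382.38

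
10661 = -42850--53511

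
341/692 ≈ 0.493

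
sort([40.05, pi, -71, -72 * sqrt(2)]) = [-72 * sqrt(2), -71, pi, 40.05]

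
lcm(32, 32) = 32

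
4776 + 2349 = 7125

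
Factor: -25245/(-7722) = 2^(-1)*5^1*13^(-1)*17^1 = 85/26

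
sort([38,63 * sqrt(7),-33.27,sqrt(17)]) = [-33.27,sqrt(17),38,63 * sqrt(7)]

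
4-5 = -1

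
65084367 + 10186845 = 75271212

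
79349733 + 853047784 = 932397517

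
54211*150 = 8131650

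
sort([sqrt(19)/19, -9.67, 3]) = [-9.67, sqrt(19)/19, 3]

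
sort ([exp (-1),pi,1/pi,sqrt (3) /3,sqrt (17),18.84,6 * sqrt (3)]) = [1/pi,exp (-1),sqrt (3) /3,pi,sqrt (17),6 * sqrt (3),18.84]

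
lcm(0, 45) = 0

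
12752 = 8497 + 4255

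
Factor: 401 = 401^1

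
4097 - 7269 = -3172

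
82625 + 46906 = 129531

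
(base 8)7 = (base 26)7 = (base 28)7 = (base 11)7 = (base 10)7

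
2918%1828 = 1090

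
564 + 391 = 955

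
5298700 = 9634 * 550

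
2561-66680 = -64119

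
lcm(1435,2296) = 11480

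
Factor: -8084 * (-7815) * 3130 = 2^3 * 3^1 * 5^2 * 43^1 * 47^1 * 313^1 * 521^1 = 197742319800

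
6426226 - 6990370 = -564144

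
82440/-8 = -10305 = -10305.00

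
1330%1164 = 166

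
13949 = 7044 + 6905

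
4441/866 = 5 + 111/866 ≈ 5.13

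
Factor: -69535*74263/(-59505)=3^(-1)*7^1*103^2*3967^(-1)*13907^1=1032775541/11901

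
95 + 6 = 101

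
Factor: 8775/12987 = 5^2 * 37^(-1) = 25/37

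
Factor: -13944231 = -1*3^4*7^1*24593^1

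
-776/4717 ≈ -0.165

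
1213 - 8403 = -7190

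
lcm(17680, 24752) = 123760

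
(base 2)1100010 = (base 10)98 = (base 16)62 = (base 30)38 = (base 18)58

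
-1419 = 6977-8396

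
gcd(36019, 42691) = 1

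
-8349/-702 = 11+209/234 ≈ 11.89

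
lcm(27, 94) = 2538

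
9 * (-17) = -153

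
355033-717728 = -362695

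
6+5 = 11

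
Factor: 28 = 2^2*7^1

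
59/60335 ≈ 0.000978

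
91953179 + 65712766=157665945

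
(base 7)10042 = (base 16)97f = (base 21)5ag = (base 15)ac1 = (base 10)2431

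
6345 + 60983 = 67328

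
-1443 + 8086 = 6643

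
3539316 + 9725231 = 13264547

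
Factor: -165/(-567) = 3^(-3)*5^1*7^(-1)*11^1 = 55/189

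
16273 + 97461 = 113734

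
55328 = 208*266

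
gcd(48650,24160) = 10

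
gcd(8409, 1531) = 1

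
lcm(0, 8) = 0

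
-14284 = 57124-71408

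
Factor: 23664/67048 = 2^1*3^1*17^(-1) = 6/17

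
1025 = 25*41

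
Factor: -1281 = -1 * 3^1 * 7^1 * 61^1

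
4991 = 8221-3230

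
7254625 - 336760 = 6917865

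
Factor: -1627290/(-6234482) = 3^4 * 5^1 * 7^2 * 41^1 * 3117241^(-1) = 813645/3117241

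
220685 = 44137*5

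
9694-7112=2582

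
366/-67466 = -3/553 ≈ -0.00542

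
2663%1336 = 1327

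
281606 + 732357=1013963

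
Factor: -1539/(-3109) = 3^4 * 19^1 * 3109^(-1)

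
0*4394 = 0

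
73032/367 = 198 + 366/367 ≈ 199.00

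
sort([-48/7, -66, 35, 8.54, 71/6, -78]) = [-78, -66, -48/7, 8.54, 71/6, 35]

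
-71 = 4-75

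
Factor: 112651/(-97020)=-1*2^(-2)*3^(-2)*5^(-1)*11^1*19^1=-209/180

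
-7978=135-8113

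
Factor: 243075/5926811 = 3^1*5^2*7^1*11^(-1)*463^1*538801^(-1)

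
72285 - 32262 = 40023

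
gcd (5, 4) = 1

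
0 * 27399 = 0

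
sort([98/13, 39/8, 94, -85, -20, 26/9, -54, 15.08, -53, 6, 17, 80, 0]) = [-85, -54, -53, -20, 0, 26/9, 39/8, 6, 98/13, 15.08, 17, 80, 94]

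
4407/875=5 + 32/875 ≈ 5.04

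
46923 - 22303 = 24620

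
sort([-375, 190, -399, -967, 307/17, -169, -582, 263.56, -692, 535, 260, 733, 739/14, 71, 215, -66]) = [-967, -692, -582, -399, -375, -169, -66, 307/17, 739/14, 71, 190, 215, 260, 263.56, 535, 733]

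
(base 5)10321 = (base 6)3143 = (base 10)711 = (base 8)1307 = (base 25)13b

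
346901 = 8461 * 41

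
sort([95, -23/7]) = [-23/7, 95]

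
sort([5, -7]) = [-7, 5]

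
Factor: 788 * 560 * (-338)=-1 * 2^7 * 5^1 * 7^1 * 13^2 * 197^1=-149152640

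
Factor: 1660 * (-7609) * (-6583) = 2^2 * 5^1 * 7^1 * 29^1 * 83^1 * 227^1 * 1087^1 = 83149478020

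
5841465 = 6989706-1148241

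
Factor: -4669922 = -1*2^1*2334961^1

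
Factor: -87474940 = -1 * 2^2 * 5^1 * 7^1 * 487^1 * 1283^1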